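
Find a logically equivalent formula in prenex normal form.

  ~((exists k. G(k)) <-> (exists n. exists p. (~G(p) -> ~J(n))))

exists k. forall n. forall p. exists x. exists w. forall w1. (G(k) & ~G(p) & J(n) | (G(w) | ~J(x)) & ~G(w1))

Eliminate → and ↔ using ¬ and ∨; A ↔ B as (¬A ∨ B) ∧ (¬B ∨ A).
  ~((~(exists k. G(k)) | (exists n. exists p. (~~G(p) | ~J(n)))) & (~(exists n. exists p. (~~G(p) | ~J(n))) | (exists k. G(k))))
Drive negations inward (¬∀x A ≡ ∃x ¬A, ¬∃x A ≡ ∀x ¬A, De Morgan for ∧/∨):
  (exists k. G(k)) & (forall n. forall p. (~G(p) & J(n))) | (exists n. exists p. (G(p) | ~J(n))) & (forall k. ~G(k))
Standardize variables apart so no two quantifiers bind the same name: n↦x, p↦w, k↦w1.
  (exists k. G(k)) & (forall n. forall p. (~G(p) & J(n))) | (exists x. exists w. (G(w) | ~J(x))) & (forall w1. ~G(w1))
Pull the quantifiers to the front (each side's bound variable is not free in the other side):
  exists k. forall n. forall p. exists x. exists w. forall w1. (G(k) & ~G(p) & J(n) | (G(w) | ~J(x)) & ~G(w1))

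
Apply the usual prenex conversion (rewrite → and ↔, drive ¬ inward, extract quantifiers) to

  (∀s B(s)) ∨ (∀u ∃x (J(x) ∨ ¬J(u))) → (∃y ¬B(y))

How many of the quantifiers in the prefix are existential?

Rewrite implications/biconditionals: A → B as ¬A ∨ B.
  ¬((∀s B(s)) ∨ (∀u ∃x (J(x) ∨ ¬J(u)))) ∨ (∃y ¬B(y))
Move each ¬ inward, flipping quantifiers it crosses:
  (∃s ¬B(s)) ∧ (∃u ∀x (¬J(x) ∧ J(u))) ∨ (∃y ¬B(y))
All bound variables are already distinct, so no renaming is needed.
Pull the quantifiers to the front (each side's bound variable is not free in the other side):
  ∃s ∃u ∀x ∃y (¬B(s) ∧ ¬J(x) ∧ J(u) ∨ ¬B(y))
The prefix is ∃s ∃u ∀x ∃y: 1 universal, 3 existential.

3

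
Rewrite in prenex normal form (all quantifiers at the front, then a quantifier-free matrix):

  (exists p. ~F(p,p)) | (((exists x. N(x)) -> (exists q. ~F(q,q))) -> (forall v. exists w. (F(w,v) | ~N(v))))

Rewrite implications/biconditionals: A → B as ¬A ∨ B.
  (exists p. ~F(p,p)) | ~(~(exists x. N(x)) | (exists q. ~F(q,q))) | (forall v. exists w. (F(w,v) | ~N(v)))
Move each ¬ inward, flipping quantifiers it crosses:
  (exists p. ~F(p,p)) | (exists x. N(x)) & (forall q. F(q,q)) | (forall v. exists w. (F(w,v) | ~N(v)))
All bound variables are already distinct, so no renaming is needed.
Extract every quantifier outward, since the variables are now distinct and don't occur free across branches:
  exists p. exists x. forall q. forall v. exists w. (~F(p,p) | N(x) & F(q,q) | F(w,v) | ~N(v))

exists p. exists x. forall q. forall v. exists w. (~F(p,p) | N(x) & F(q,q) | F(w,v) | ~N(v))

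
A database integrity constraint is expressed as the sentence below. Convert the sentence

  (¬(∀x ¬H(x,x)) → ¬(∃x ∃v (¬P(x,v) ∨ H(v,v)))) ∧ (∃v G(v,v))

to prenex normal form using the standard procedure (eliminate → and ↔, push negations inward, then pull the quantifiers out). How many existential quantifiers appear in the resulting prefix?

Eliminate → and ↔ using ¬ and ∨.
  (¬¬(∀x ¬H(x,x)) ∨ ¬(∃x ∃v (¬P(x,v) ∨ H(v,v)))) ∧ (∃v G(v,v))
Drive negations inward (¬∀x A ≡ ∃x ¬A, ¬∃x A ≡ ∀x ¬A, De Morgan for ∧/∨):
  ((∀x ¬H(x,x)) ∨ (∀x ∀v (P(x,v) ∧ ¬H(v,v)))) ∧ (∃v G(v,v))
Rename bound variables to avoid capture: x↦c, v↦u1.
  ((∀x ¬H(x,x)) ∨ (∀c ∀v (P(c,v) ∧ ¬H(v,v)))) ∧ (∃u1 G(u1,u1))
Extract every quantifier outward, since the variables are now distinct and don't occur free across branches:
  ∀x ∀c ∀v ∃u1 ((¬H(x,x) ∨ P(c,v) ∧ ¬H(v,v)) ∧ G(u1,u1))
The prefix is ∀x ∀c ∀v ∃u1: 3 universal, 1 existential.

1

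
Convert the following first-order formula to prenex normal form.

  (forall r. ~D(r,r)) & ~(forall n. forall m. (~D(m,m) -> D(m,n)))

forall r. exists n. exists m. (~D(r,r) & ~D(m,m) & ~D(m,n))

Rewrite implications/biconditionals: A → B as ¬A ∨ B.
  (forall r. ~D(r,r)) & ~(forall n. forall m. (~~D(m,m) | D(m,n)))
Push ¬ through the quantifiers and connectives to reach negation normal form:
  (forall r. ~D(r,r)) & (exists n. exists m. (~D(m,m) & ~D(m,n)))
Pull the quantifiers to the front (each side's bound variable is not free in the other side):
  forall r. exists n. exists m. (~D(r,r) & ~D(m,m) & ~D(m,n))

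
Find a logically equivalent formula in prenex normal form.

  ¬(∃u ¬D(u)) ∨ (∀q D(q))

∀u ∀q (D(u) ∨ D(q))

Push ¬ through the quantifiers and connectives to reach negation normal form:
  (∀u D(u)) ∨ (∀q D(q))
Pull the quantifiers to the front (each side's bound variable is not free in the other side):
  ∀u ∀q (D(u) ∨ D(q))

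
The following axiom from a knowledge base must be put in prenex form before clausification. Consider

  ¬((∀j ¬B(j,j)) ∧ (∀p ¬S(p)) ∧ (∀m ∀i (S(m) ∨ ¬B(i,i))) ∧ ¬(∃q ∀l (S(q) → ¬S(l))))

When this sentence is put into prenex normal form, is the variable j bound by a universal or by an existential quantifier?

Rewrite implications/biconditionals: A → B as ¬A ∨ B.
  ¬((∀j ¬B(j,j)) ∧ (∀p ¬S(p)) ∧ (∀m ∀i (S(m) ∨ ¬B(i,i))) ∧ ¬(∃q ∀l (¬S(q) ∨ ¬S(l))))
Drive negations inward (¬∀x A ≡ ∃x ¬A, ¬∃x A ≡ ∀x ¬A, De Morgan for ∧/∨):
  (∃j B(j,j)) ∨ (∃p S(p)) ∨ (∃m ∃i (¬S(m) ∧ B(i,i))) ∨ (∃q ∀l (¬S(q) ∨ ¬S(l)))
All bound variables are already distinct, so no renaming is needed.
Pull the quantifiers to the front (each side's bound variable is not free in the other side):
  ∃j ∃p ∃m ∃i ∃q ∀l (B(j,j) ∨ S(p) ∨ ¬S(m) ∧ B(i,i) ∨ ¬S(q) ∨ ¬S(l))
The quantifier ∀j sits under an odd number of negations (counting the antecedent side of each →), so it flips to ∃j.

existential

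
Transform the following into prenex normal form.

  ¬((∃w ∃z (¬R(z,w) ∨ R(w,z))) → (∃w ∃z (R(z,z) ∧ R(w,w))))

Eliminate → and ↔ using ¬ and ∨.
  ¬(¬(∃w ∃z (¬R(z,w) ∨ R(w,z))) ∨ (∃w ∃z (R(z,z) ∧ R(w,w))))
Drive negations inward (¬∀x A ≡ ∃x ¬A, ¬∃x A ≡ ∀x ¬A, De Morgan for ∧/∨):
  (∃w ∃z (¬R(z,w) ∨ R(w,z))) ∧ (∀w ∀z (¬R(z,z) ∨ ¬R(w,w)))
Give each quantifier a distinct variable: w↦u, z↦x1.
  (∃w ∃z (¬R(z,w) ∨ R(w,z))) ∧ (∀u ∀x1 (¬R(x1,x1) ∨ ¬R(u,u)))
Pull the quantifiers to the front (each side's bound variable is not free in the other side):
  ∃w ∃z ∀u ∀x1 ((¬R(z,w) ∨ R(w,z)) ∧ (¬R(x1,x1) ∨ ¬R(u,u)))

∃w ∃z ∀u ∀x1 ((¬R(z,w) ∨ R(w,z)) ∧ (¬R(x1,x1) ∨ ¬R(u,u)))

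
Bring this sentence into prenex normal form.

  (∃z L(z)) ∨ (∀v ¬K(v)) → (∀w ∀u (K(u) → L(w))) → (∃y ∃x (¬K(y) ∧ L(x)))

Eliminate → and ↔ using ¬ and ∨.
  ¬((∃z L(z)) ∨ (∀v ¬K(v))) ∨ ¬(∀w ∀u (¬K(u) ∨ L(w))) ∨ (∃y ∃x (¬K(y) ∧ L(x)))
Move each ¬ inward, flipping quantifiers it crosses:
  (∀z ¬L(z)) ∧ (∃v K(v)) ∨ (∃w ∃u (K(u) ∧ ¬L(w))) ∨ (∃y ∃x (¬K(y) ∧ L(x)))
All bound variables are already distinct, so no renaming is needed.
Finally move all quantifiers to the prefix:
  ∀z ∃v ∃w ∃u ∃y ∃x (¬L(z) ∧ K(v) ∨ K(u) ∧ ¬L(w) ∨ ¬K(y) ∧ L(x))

∀z ∃v ∃w ∃u ∃y ∃x (¬L(z) ∧ K(v) ∨ K(u) ∧ ¬L(w) ∨ ¬K(y) ∧ L(x))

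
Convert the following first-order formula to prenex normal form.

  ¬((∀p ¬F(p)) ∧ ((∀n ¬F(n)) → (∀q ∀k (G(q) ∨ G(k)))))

∃p ∀n ∃q ∃k (F(p) ∨ ¬F(n) ∧ ¬G(q) ∧ ¬G(k))

First replace A → B with ¬A ∨ B.
  ¬((∀p ¬F(p)) ∧ (¬(∀n ¬F(n)) ∨ (∀q ∀k (G(q) ∨ G(k)))))
Push ¬ through the quantifiers and connectives to reach negation normal form:
  (∃p F(p)) ∨ (∀n ¬F(n)) ∧ (∃q ∃k (¬G(q) ∧ ¬G(k)))
All bound variables are already distinct, so no renaming is needed.
Pull the quantifiers to the front (each side's bound variable is not free in the other side):
  ∃p ∀n ∃q ∃k (F(p) ∨ ¬F(n) ∧ ¬G(q) ∧ ¬G(k))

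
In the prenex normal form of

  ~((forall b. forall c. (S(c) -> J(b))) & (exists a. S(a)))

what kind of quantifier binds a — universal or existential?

First replace A → B with ¬A ∨ B.
  ~((forall b. forall c. (~S(c) | J(b))) & (exists a. S(a)))
Move each ¬ inward, flipping quantifiers it crosses:
  (exists b. exists c. (S(c) & ~J(b))) | (forall a. ~S(a))
All bound variables are already distinct, so no renaming is needed.
Pull the quantifiers to the front (each side's bound variable is not free in the other side):
  exists b. exists c. forall a. (S(c) & ~J(b) | ~S(a))
The quantifier exists a sits under an odd number of negations (counting the antecedent side of each →), so it flips to forall a.

universal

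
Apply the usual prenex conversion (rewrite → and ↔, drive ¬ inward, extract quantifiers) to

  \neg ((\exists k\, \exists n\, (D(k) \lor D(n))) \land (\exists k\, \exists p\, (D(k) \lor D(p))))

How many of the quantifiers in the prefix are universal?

4

Move each ¬ inward, flipping quantifiers it crosses:
  (\forall k\, \forall n\, (\neg D(k) \land \neg D(n))) \lor (\forall k\, \forall p\, (\neg D(k) \land \neg D(p)))
Give each quantifier a distinct variable: k↦x.
  (\forall k\, \forall n\, (\neg D(k) \land \neg D(n))) \lor (\forall x\, \forall p\, (\neg D(x) \land \neg D(p)))
Extract every quantifier outward, since the variables are now distinct and don't occur free across branches:
  \forall k\, \forall n\, \forall x\, \forall p\, (\neg D(k) \land \neg D(n) \lor \neg D(x) \land \neg D(p))
The prefix is \forall k \forall n \forall x \forall p: 4 universal, 0 existential.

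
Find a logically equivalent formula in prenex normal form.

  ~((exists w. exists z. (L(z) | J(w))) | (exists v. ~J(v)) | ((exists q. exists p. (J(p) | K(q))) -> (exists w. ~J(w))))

First replace A → B with ¬A ∨ B.
  ~((exists w. exists z. (L(z) | J(w))) | (exists v. ~J(v)) | ~(exists q. exists p. (J(p) | K(q))) | (exists w. ~J(w)))
Drive negations inward (¬∀x A ≡ ∃x ¬A, ¬∃x A ≡ ∀x ¬A, De Morgan for ∧/∨):
  (forall w. forall z. (~L(z) & ~J(w))) & (forall v. J(v)) & (exists q. exists p. (J(p) | K(q))) & (forall w. J(w))
Rename bound variables to avoid capture: w↦t.
  (forall w. forall z. (~L(z) & ~J(w))) & (forall v. J(v)) & (exists q. exists p. (J(p) | K(q))) & (forall t. J(t))
Pull the quantifiers to the front (each side's bound variable is not free in the other side):
  forall w. forall z. forall v. exists q. exists p. forall t. (~L(z) & ~J(w) & J(v) & (J(p) | K(q)) & J(t))

forall w. forall z. forall v. exists q. exists p. forall t. (~L(z) & ~J(w) & J(v) & (J(p) | K(q)) & J(t))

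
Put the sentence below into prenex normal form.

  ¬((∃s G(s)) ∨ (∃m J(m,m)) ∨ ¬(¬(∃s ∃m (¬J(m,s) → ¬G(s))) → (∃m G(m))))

Rewrite implications/biconditionals: A → B as ¬A ∨ B.
  ¬((∃s G(s)) ∨ (∃m J(m,m)) ∨ ¬(¬¬(∃s ∃m (¬¬J(m,s) ∨ ¬G(s))) ∨ (∃m G(m))))
Push ¬ through the quantifiers and connectives to reach negation normal form:
  (∀s ¬G(s)) ∧ (∀m ¬J(m,m)) ∧ ((∃s ∃m (J(m,s) ∨ ¬G(s))) ∨ (∃m G(m)))
Give each quantifier a distinct variable: s↦a, m↦z1, m↦z.
  (∀s ¬G(s)) ∧ (∀m ¬J(m,m)) ∧ ((∃a ∃z1 (J(z1,a) ∨ ¬G(a))) ∨ (∃z G(z)))
Extract every quantifier outward, since the variables are now distinct and don't occur free across branches:
  ∀s ∀m ∃a ∃z1 ∃z (¬G(s) ∧ ¬J(m,m) ∧ (J(z1,a) ∨ ¬G(a) ∨ G(z)))

∀s ∀m ∃a ∃z1 ∃z (¬G(s) ∧ ¬J(m,m) ∧ (J(z1,a) ∨ ¬G(a) ∨ G(z)))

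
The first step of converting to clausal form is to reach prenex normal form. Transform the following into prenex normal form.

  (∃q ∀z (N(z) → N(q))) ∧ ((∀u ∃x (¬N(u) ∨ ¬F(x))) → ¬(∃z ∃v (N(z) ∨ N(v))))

Rewrite implications/biconditionals: A → B as ¬A ∨ B.
  (∃q ∀z (¬N(z) ∨ N(q))) ∧ (¬(∀u ∃x (¬N(u) ∨ ¬F(x))) ∨ ¬(∃z ∃v (N(z) ∨ N(v))))
Push ¬ through the quantifiers and connectives to reach negation normal form:
  (∃q ∀z (¬N(z) ∨ N(q))) ∧ ((∃u ∀x (N(u) ∧ F(x))) ∨ (∀z ∀v (¬N(z) ∧ ¬N(v))))
Standardize variables apart so no two quantifiers bind the same name: z↦y1.
  (∃q ∀z (¬N(z) ∨ N(q))) ∧ ((∃u ∀x (N(u) ∧ F(x))) ∨ (∀y1 ∀v (¬N(y1) ∧ ¬N(v))))
Pull the quantifiers to the front (each side's bound variable is not free in the other side):
  ∃q ∀z ∃u ∀x ∀y1 ∀v ((¬N(z) ∨ N(q)) ∧ (N(u) ∧ F(x) ∨ ¬N(y1) ∧ ¬N(v)))

∃q ∀z ∃u ∀x ∀y1 ∀v ((¬N(z) ∨ N(q)) ∧ (N(u) ∧ F(x) ∨ ¬N(y1) ∧ ¬N(v)))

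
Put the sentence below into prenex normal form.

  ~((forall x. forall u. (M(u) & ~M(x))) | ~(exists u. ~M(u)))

exists x. exists u. exists a. ((~M(u) | M(x)) & ~M(a))

Push ¬ through the quantifiers and connectives to reach negation normal form:
  (exists x. exists u. (~M(u) | M(x))) & (exists u. ~M(u))
Standardize variables apart so no two quantifiers bind the same name: u↦a.
  (exists x. exists u. (~M(u) | M(x))) & (exists a. ~M(a))
Finally move all quantifiers to the prefix:
  exists x. exists u. exists a. ((~M(u) | M(x)) & ~M(a))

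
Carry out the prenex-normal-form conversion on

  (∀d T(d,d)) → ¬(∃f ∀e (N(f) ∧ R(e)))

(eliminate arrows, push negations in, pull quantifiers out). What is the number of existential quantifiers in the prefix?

2

Eliminate → and ↔ using ¬ and ∨.
  ¬(∀d T(d,d)) ∨ ¬(∃f ∀e (N(f) ∧ R(e)))
Drive negations inward (¬∀x A ≡ ∃x ¬A, ¬∃x A ≡ ∀x ¬A, De Morgan for ∧/∨):
  (∃d ¬T(d,d)) ∨ (∀f ∃e (¬N(f) ∨ ¬R(e)))
Finally move all quantifiers to the prefix:
  ∃d ∀f ∃e (¬T(d,d) ∨ ¬N(f) ∨ ¬R(e))
The prefix is ∃d ∀f ∃e: 1 universal, 2 existential.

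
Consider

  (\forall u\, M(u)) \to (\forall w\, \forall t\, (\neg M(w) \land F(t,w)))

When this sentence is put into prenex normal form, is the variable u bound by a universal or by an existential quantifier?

existential

Eliminate → and ↔ using ¬ and ∨.
  \neg (\forall u\, M(u)) \lor (\forall w\, \forall t\, (\neg M(w) \land F(t,w)))
Push ¬ through the quantifiers and connectives to reach negation normal form:
  (\exists u\, \neg M(u)) \lor (\forall w\, \forall t\, (\neg M(w) \land F(t,w)))
All bound variables are already distinct, so no renaming is needed.
Extract every quantifier outward, since the variables are now distinct and don't occur free across branches:
  \exists u\, \forall w\, \forall t\, (\neg M(u) \lor \neg M(w) \land F(t,w))
The quantifier \forall u sits under an odd number of negations (counting the antecedent side of each →), so it flips to \exists u.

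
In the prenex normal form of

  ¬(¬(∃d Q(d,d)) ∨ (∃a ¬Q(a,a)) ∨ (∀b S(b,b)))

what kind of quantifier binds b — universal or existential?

Drive negations inward (¬∀x A ≡ ∃x ¬A, ¬∃x A ≡ ∀x ¬A, De Morgan for ∧/∨):
  (∃d Q(d,d)) ∧ (∀a Q(a,a)) ∧ (∃b ¬S(b,b))
All bound variables are already distinct, so no renaming is needed.
Finally move all quantifiers to the prefix:
  ∃d ∀a ∃b (Q(d,d) ∧ Q(a,a) ∧ ¬S(b,b))
The quantifier ∀b sits under an odd number of negations, so it flips to ∃b.

existential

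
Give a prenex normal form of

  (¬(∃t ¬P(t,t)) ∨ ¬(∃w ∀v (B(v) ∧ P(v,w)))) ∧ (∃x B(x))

Drive negations inward (¬∀x A ≡ ∃x ¬A, ¬∃x A ≡ ∀x ¬A, De Morgan for ∧/∨):
  ((∀t P(t,t)) ∨ (∀w ∃v (¬B(v) ∨ ¬P(v,w)))) ∧ (∃x B(x))
Pull the quantifiers to the front (each side's bound variable is not free in the other side):
  ∀t ∀w ∃v ∃x ((P(t,t) ∨ ¬B(v) ∨ ¬P(v,w)) ∧ B(x))

∀t ∀w ∃v ∃x ((P(t,t) ∨ ¬B(v) ∨ ¬P(v,w)) ∧ B(x))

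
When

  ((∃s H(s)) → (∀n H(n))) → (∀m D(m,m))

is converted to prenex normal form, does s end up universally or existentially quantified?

Eliminate → and ↔ using ¬ and ∨.
  ¬(¬(∃s H(s)) ∨ (∀n H(n))) ∨ (∀m D(m,m))
Push ¬ through the quantifiers and connectives to reach negation normal form:
  (∃s H(s)) ∧ (∃n ¬H(n)) ∨ (∀m D(m,m))
All bound variables are already distinct, so no renaming is needed.
Extract every quantifier outward, since the variables are now distinct and don't occur free across branches:
  ∃s ∃n ∀m (H(s) ∧ ¬H(n) ∨ D(m,m))
The quantifier ∃s sits under an even number of negations (counting the antecedent side of each →), so it remains existential.

existential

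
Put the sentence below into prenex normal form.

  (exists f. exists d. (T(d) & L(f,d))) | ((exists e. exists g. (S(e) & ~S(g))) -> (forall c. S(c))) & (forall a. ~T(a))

exists f. exists d. forall e. forall g. forall c. forall a. (T(d) & L(f,d) | (~S(e) | S(g) | S(c)) & ~T(a))

First replace A → B with ¬A ∨ B.
  (exists f. exists d. (T(d) & L(f,d))) | (~(exists e. exists g. (S(e) & ~S(g))) | (forall c. S(c))) & (forall a. ~T(a))
Drive negations inward (¬∀x A ≡ ∃x ¬A, ¬∃x A ≡ ∀x ¬A, De Morgan for ∧/∨):
  (exists f. exists d. (T(d) & L(f,d))) | ((forall e. forall g. (~S(e) | S(g))) | (forall c. S(c))) & (forall a. ~T(a))
All bound variables are already distinct, so no renaming is needed.
Extract every quantifier outward, since the variables are now distinct and don't occur free across branches:
  exists f. exists d. forall e. forall g. forall c. forall a. (T(d) & L(f,d) | (~S(e) | S(g) | S(c)) & ~T(a))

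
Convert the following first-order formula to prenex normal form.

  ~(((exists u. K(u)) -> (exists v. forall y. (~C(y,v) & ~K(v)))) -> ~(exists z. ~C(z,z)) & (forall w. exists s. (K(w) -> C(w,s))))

Eliminate → and ↔ using ¬ and ∨.
  ~(~(~(exists u. K(u)) | (exists v. forall y. (~C(y,v) & ~K(v)))) | ~(exists z. ~C(z,z)) & (forall w. exists s. (~K(w) | C(w,s))))
Push ¬ through the quantifiers and connectives to reach negation normal form:
  ((forall u. ~K(u)) | (exists v. forall y. (~C(y,v) & ~K(v)))) & ((exists z. ~C(z,z)) | (exists w. forall s. (K(w) & ~C(w,s))))
All bound variables are already distinct, so no renaming is needed.
Finally move all quantifiers to the prefix:
  forall u. exists v. forall y. exists z. exists w. forall s. ((~K(u) | ~C(y,v) & ~K(v)) & (~C(z,z) | K(w) & ~C(w,s)))

forall u. exists v. forall y. exists z. exists w. forall s. ((~K(u) | ~C(y,v) & ~K(v)) & (~C(z,z) | K(w) & ~C(w,s)))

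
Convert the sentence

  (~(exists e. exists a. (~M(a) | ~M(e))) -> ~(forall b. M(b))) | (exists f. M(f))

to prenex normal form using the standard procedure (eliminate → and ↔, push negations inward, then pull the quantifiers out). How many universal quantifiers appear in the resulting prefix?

Rewrite implications/biconditionals: A → B as ¬A ∨ B.
  ~~(exists e. exists a. (~M(a) | ~M(e))) | ~(forall b. M(b)) | (exists f. M(f))
Drive negations inward (¬∀x A ≡ ∃x ¬A, ¬∃x A ≡ ∀x ¬A, De Morgan for ∧/∨):
  (exists e. exists a. (~M(a) | ~M(e))) | (exists b. ~M(b)) | (exists f. M(f))
Finally move all quantifiers to the prefix:
  exists e. exists a. exists b. exists f. (~M(a) | ~M(e) | ~M(b) | M(f))
The prefix is exists e exists a exists b exists f: 0 universal, 4 existential.

0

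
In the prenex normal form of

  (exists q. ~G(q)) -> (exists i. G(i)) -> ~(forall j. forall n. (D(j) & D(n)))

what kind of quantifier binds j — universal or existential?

Rewrite implications/biconditionals: A → B as ¬A ∨ B.
  ~(exists q. ~G(q)) | ~(exists i. G(i)) | ~(forall j. forall n. (D(j) & D(n)))
Drive negations inward (¬∀x A ≡ ∃x ¬A, ¬∃x A ≡ ∀x ¬A, De Morgan for ∧/∨):
  (forall q. G(q)) | (forall i. ~G(i)) | (exists j. exists n. (~D(j) | ~D(n)))
All bound variables are already distinct, so no renaming is needed.
Pull the quantifiers to the front (each side's bound variable is not free in the other side):
  forall q. forall i. exists j. exists n. (G(q) | ~G(i) | ~D(j) | ~D(n))
The quantifier forall j sits under an odd number of negations (counting the antecedent side of each →), so it flips to exists j.

existential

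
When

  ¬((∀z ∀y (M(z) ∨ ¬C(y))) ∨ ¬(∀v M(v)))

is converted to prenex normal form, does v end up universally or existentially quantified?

universal

Move each ¬ inward, flipping quantifiers it crosses:
  (∃z ∃y (¬M(z) ∧ C(y))) ∧ (∀v M(v))
All bound variables are already distinct, so no renaming is needed.
Finally move all quantifiers to the prefix:
  ∃z ∃y ∀v (¬M(z) ∧ C(y) ∧ M(v))
The quantifier ∀v sits under an even number of negations, so it remains universal.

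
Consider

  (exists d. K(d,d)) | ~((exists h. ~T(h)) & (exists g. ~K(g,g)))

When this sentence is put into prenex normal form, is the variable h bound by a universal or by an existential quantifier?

universal

Drive negations inward (¬∀x A ≡ ∃x ¬A, ¬∃x A ≡ ∀x ¬A, De Morgan for ∧/∨):
  (exists d. K(d,d)) | (forall h. T(h)) | (forall g. K(g,g))
All bound variables are already distinct, so no renaming is needed.
Finally move all quantifiers to the prefix:
  exists d. forall h. forall g. (K(d,d) | T(h) | K(g,g))
The quantifier exists h sits under an odd number of negations, so it flips to forall h.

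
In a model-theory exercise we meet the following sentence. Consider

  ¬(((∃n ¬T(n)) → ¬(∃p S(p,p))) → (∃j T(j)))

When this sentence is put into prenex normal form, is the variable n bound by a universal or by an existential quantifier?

universal

Rewrite implications/biconditionals: A → B as ¬A ∨ B.
  ¬(¬(¬(∃n ¬T(n)) ∨ ¬(∃p S(p,p))) ∨ (∃j T(j)))
Push ¬ through the quantifiers and connectives to reach negation normal form:
  ((∀n T(n)) ∨ (∀p ¬S(p,p))) ∧ (∀j ¬T(j))
All bound variables are already distinct, so no renaming is needed.
Pull the quantifiers to the front (each side's bound variable is not free in the other side):
  ∀n ∀p ∀j ((T(n) ∨ ¬S(p,p)) ∧ ¬T(j))
The quantifier ∃n sits under an odd number of negations (counting the antecedent side of each →), so it flips to ∀n.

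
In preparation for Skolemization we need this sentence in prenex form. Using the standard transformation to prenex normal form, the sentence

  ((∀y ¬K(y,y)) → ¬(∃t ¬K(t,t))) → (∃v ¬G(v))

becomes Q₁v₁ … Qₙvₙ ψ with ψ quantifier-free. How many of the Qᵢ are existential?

2

Eliminate → and ↔ using ¬ and ∨.
  ¬(¬(∀y ¬K(y,y)) ∨ ¬(∃t ¬K(t,t))) ∨ (∃v ¬G(v))
Move each ¬ inward, flipping quantifiers it crosses:
  (∀y ¬K(y,y)) ∧ (∃t ¬K(t,t)) ∨ (∃v ¬G(v))
Extract every quantifier outward, since the variables are now distinct and don't occur free across branches:
  ∀y ∃t ∃v (¬K(y,y) ∧ ¬K(t,t) ∨ ¬G(v))
The prefix is ∀y ∃t ∃v: 1 universal, 2 existential.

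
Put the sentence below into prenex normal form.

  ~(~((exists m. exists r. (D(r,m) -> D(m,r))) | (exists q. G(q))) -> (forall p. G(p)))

forall m. forall r. forall q. exists p. (D(r,m) & ~D(m,r) & ~G(q) & ~G(p))

First replace A → B with ¬A ∨ B.
  ~(~~((exists m. exists r. (~D(r,m) | D(m,r))) | (exists q. G(q))) | (forall p. G(p)))
Drive negations inward (¬∀x A ≡ ∃x ¬A, ¬∃x A ≡ ∀x ¬A, De Morgan for ∧/∨):
  (forall m. forall r. (D(r,m) & ~D(m,r))) & (forall q. ~G(q)) & (exists p. ~G(p))
All bound variables are already distinct, so no renaming is needed.
Finally move all quantifiers to the prefix:
  forall m. forall r. forall q. exists p. (D(r,m) & ~D(m,r) & ~G(q) & ~G(p))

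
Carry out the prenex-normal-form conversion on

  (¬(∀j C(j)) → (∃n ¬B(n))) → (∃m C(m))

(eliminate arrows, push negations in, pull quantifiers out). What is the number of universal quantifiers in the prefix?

Rewrite implications/biconditionals: A → B as ¬A ∨ B.
  ¬(¬¬(∀j C(j)) ∨ (∃n ¬B(n))) ∨ (∃m C(m))
Drive negations inward (¬∀x A ≡ ∃x ¬A, ¬∃x A ≡ ∀x ¬A, De Morgan for ∧/∨):
  (∃j ¬C(j)) ∧ (∀n B(n)) ∨ (∃m C(m))
All bound variables are already distinct, so no renaming is needed.
Extract every quantifier outward, since the variables are now distinct and don't occur free across branches:
  ∃j ∀n ∃m (¬C(j) ∧ B(n) ∨ C(m))
The prefix is ∃j ∀n ∃m: 1 universal, 2 existential.

1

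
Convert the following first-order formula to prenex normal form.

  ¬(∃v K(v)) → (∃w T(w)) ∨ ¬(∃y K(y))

∃v ∃w ∀y (K(v) ∨ T(w) ∨ ¬K(y))

First replace A → B with ¬A ∨ B.
  ¬¬(∃v K(v)) ∨ (∃w T(w)) ∨ ¬(∃y K(y))
Push ¬ through the quantifiers and connectives to reach negation normal form:
  (∃v K(v)) ∨ (∃w T(w)) ∨ (∀y ¬K(y))
Extract every quantifier outward, since the variables are now distinct and don't occur free across branches:
  ∃v ∃w ∀y (K(v) ∨ T(w) ∨ ¬K(y))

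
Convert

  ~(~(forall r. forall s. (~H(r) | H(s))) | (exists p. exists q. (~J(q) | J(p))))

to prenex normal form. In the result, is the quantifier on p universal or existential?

universal

Push ¬ through the quantifiers and connectives to reach negation normal form:
  (forall r. forall s. (~H(r) | H(s))) & (forall p. forall q. (J(q) & ~J(p)))
All bound variables are already distinct, so no renaming is needed.
Finally move all quantifiers to the prefix:
  forall r. forall s. forall p. forall q. ((~H(r) | H(s)) & J(q) & ~J(p))
The quantifier exists p sits under an odd number of negations, so it flips to forall p.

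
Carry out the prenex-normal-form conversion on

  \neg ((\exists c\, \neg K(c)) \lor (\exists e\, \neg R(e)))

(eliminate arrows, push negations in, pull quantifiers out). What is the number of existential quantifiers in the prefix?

0

Drive negations inward (¬∀x A ≡ ∃x ¬A, ¬∃x A ≡ ∀x ¬A, De Morgan for ∧/∨):
  (\forall c\, K(c)) \land (\forall e\, R(e))
All bound variables are already distinct, so no renaming is needed.
Finally move all quantifiers to the prefix:
  \forall c\, \forall e\, (K(c) \land R(e))
The prefix is \forall c \forall e: 2 universal, 0 existential.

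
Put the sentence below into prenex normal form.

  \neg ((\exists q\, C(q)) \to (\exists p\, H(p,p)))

Rewrite implications/biconditionals: A → B as ¬A ∨ B.
  \neg (\neg (\exists q\, C(q)) \lor (\exists p\, H(p,p)))
Push ¬ through the quantifiers and connectives to reach negation normal form:
  (\exists q\, C(q)) \land (\forall p\, \neg H(p,p))
Extract every quantifier outward, since the variables are now distinct and don't occur free across branches:
  \exists q\, \forall p\, (C(q) \land \neg H(p,p))

\exists q\, \forall p\, (C(q) \land \neg H(p,p))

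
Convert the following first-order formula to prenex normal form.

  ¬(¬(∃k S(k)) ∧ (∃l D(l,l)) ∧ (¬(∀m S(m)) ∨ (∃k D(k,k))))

∃k ∀l ∀m ∀p (S(k) ∨ ¬D(l,l) ∨ S(m) ∧ ¬D(p,p))

Push ¬ through the quantifiers and connectives to reach negation normal form:
  (∃k S(k)) ∨ (∀l ¬D(l,l)) ∨ (∀m S(m)) ∧ (∀k ¬D(k,k))
Rename bound variables to avoid capture: k↦p.
  (∃k S(k)) ∨ (∀l ¬D(l,l)) ∨ (∀m S(m)) ∧ (∀p ¬D(p,p))
Extract every quantifier outward, since the variables are now distinct and don't occur free across branches:
  ∃k ∀l ∀m ∀p (S(k) ∨ ¬D(l,l) ∨ S(m) ∧ ¬D(p,p))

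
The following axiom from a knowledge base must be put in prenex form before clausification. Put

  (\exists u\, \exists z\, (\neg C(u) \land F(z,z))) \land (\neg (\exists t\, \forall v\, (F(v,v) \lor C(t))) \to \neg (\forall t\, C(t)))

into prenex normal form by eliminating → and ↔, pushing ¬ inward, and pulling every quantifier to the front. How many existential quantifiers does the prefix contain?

4

Eliminate → and ↔ using ¬ and ∨.
  (\exists u\, \exists z\, (\neg C(u) \land F(z,z))) \land (\neg \neg (\exists t\, \forall v\, (F(v,v) \lor C(t))) \lor \neg (\forall t\, C(t)))
Drive negations inward (¬∀x A ≡ ∃x ¬A, ¬∃x A ≡ ∀x ¬A, De Morgan for ∧/∨):
  (\exists u\, \exists z\, (\neg C(u) \land F(z,z))) \land ((\exists t\, \forall v\, (F(v,v) \lor C(t))) \lor (\exists t\, \neg C(t)))
Rename bound variables to avoid capture: t↦c.
  (\exists u\, \exists z\, (\neg C(u) \land F(z,z))) \land ((\exists t\, \forall v\, (F(v,v) \lor C(t))) \lor (\exists c\, \neg C(c)))
Extract every quantifier outward, since the variables are now distinct and don't occur free across branches:
  \exists u\, \exists z\, \exists t\, \forall v\, \exists c\, (\neg C(u) \land F(z,z) \land (F(v,v) \lor C(t) \lor \neg C(c)))
The prefix is \exists u \exists z \exists t \forall v \exists c: 1 universal, 4 existential.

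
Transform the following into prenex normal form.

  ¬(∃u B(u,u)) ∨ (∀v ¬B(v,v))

Push ¬ through the quantifiers and connectives to reach negation normal form:
  (∀u ¬B(u,u)) ∨ (∀v ¬B(v,v))
Extract every quantifier outward, since the variables are now distinct and don't occur free across branches:
  ∀u ∀v (¬B(u,u) ∨ ¬B(v,v))

∀u ∀v (¬B(u,u) ∨ ¬B(v,v))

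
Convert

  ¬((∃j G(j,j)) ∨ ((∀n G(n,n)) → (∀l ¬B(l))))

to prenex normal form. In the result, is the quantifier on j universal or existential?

universal

Rewrite implications/biconditionals: A → B as ¬A ∨ B.
  ¬((∃j G(j,j)) ∨ ¬(∀n G(n,n)) ∨ (∀l ¬B(l)))
Push ¬ through the quantifiers and connectives to reach negation normal form:
  (∀j ¬G(j,j)) ∧ (∀n G(n,n)) ∧ (∃l B(l))
All bound variables are already distinct, so no renaming is needed.
Pull the quantifiers to the front (each side's bound variable is not free in the other side):
  ∀j ∀n ∃l (¬G(j,j) ∧ G(n,n) ∧ B(l))
The quantifier ∃j sits under an odd number of negations (counting the antecedent side of each →), so it flips to ∀j.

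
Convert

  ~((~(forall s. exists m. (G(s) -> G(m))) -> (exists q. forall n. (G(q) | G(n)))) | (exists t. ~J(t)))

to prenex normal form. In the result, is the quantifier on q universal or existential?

universal

Eliminate → and ↔ using ¬ and ∨.
  ~(~~(forall s. exists m. (~G(s) | G(m))) | (exists q. forall n. (G(q) | G(n))) | (exists t. ~J(t)))
Move each ¬ inward, flipping quantifiers it crosses:
  (exists s. forall m. (G(s) & ~G(m))) & (forall q. exists n. (~G(q) & ~G(n))) & (forall t. J(t))
Pull the quantifiers to the front (each side's bound variable is not free in the other side):
  exists s. forall m. forall q. exists n. forall t. (G(s) & ~G(m) & ~G(q) & ~G(n) & J(t))
The quantifier exists q sits under an odd number of negations (counting the antecedent side of each →), so it flips to forall q.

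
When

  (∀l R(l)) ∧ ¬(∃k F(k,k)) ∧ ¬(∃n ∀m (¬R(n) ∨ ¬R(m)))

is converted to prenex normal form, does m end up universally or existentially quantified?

existential

Move each ¬ inward, flipping quantifiers it crosses:
  (∀l R(l)) ∧ (∀k ¬F(k,k)) ∧ (∀n ∃m (R(n) ∧ R(m)))
All bound variables are already distinct, so no renaming is needed.
Pull the quantifiers to the front (each side's bound variable is not free in the other side):
  ∀l ∀k ∀n ∃m (R(l) ∧ ¬F(k,k) ∧ R(n) ∧ R(m))
The quantifier ∀m sits under an odd number of negations, so it flips to ∃m.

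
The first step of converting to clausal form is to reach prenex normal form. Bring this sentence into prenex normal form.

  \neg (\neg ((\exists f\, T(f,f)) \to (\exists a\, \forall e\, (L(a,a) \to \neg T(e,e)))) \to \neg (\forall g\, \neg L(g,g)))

\exists f\, \forall a\, \exists e\, \forall g\, (T(f,f) \land L(a,a) \land T(e,e) \land \neg L(g,g))

First replace A → B with ¬A ∨ B.
  \neg (\neg \neg (\neg (\exists f\, T(f,f)) \lor (\exists a\, \forall e\, (\neg L(a,a) \lor \neg T(e,e)))) \lor \neg (\forall g\, \neg L(g,g)))
Move each ¬ inward, flipping quantifiers it crosses:
  (\exists f\, T(f,f)) \land (\forall a\, \exists e\, (L(a,a) \land T(e,e))) \land (\forall g\, \neg L(g,g))
Finally move all quantifiers to the prefix:
  \exists f\, \forall a\, \exists e\, \forall g\, (T(f,f) \land L(a,a) \land T(e,e) \land \neg L(g,g))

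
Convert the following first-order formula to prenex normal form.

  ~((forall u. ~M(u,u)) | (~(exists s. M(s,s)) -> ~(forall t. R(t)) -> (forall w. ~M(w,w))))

exists u. forall s. exists t. exists w. (M(u,u) & ~M(s,s) & ~R(t) & M(w,w))

First replace A → B with ¬A ∨ B.
  ~((forall u. ~M(u,u)) | ~~(exists s. M(s,s)) | ~~(forall t. R(t)) | (forall w. ~M(w,w)))
Drive negations inward (¬∀x A ≡ ∃x ¬A, ¬∃x A ≡ ∀x ¬A, De Morgan for ∧/∨):
  (exists u. M(u,u)) & (forall s. ~M(s,s)) & (exists t. ~R(t)) & (exists w. M(w,w))
Finally move all quantifiers to the prefix:
  exists u. forall s. exists t. exists w. (M(u,u) & ~M(s,s) & ~R(t) & M(w,w))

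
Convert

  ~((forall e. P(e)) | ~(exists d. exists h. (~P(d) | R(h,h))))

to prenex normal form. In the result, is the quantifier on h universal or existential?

Move each ¬ inward, flipping quantifiers it crosses:
  (exists e. ~P(e)) & (exists d. exists h. (~P(d) | R(h,h)))
Extract every quantifier outward, since the variables are now distinct and don't occur free across branches:
  exists e. exists d. exists h. (~P(e) & (~P(d) | R(h,h)))
The quantifier exists h sits under an even number of negations, so it remains existential.

existential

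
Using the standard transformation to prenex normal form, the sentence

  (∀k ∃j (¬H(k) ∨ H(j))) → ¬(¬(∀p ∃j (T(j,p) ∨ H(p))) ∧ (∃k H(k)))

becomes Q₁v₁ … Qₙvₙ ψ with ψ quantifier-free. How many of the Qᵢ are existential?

Rewrite implications/biconditionals: A → B as ¬A ∨ B.
  ¬(∀k ∃j (¬H(k) ∨ H(j))) ∨ ¬(¬(∀p ∃j (T(j,p) ∨ H(p))) ∧ (∃k H(k)))
Drive negations inward (¬∀x A ≡ ∃x ¬A, ¬∃x A ≡ ∀x ¬A, De Morgan for ∧/∨):
  (∃k ∀j (H(k) ∧ ¬H(j))) ∨ (∀p ∃j (T(j,p) ∨ H(p))) ∨ (∀k ¬H(k))
Rename bound variables to avoid capture: j↦t, k↦x1.
  (∃k ∀j (H(k) ∧ ¬H(j))) ∨ (∀p ∃t (T(t,p) ∨ H(p))) ∨ (∀x1 ¬H(x1))
Finally move all quantifiers to the prefix:
  ∃k ∀j ∀p ∃t ∀x1 (H(k) ∧ ¬H(j) ∨ T(t,p) ∨ H(p) ∨ ¬H(x1))
The prefix is ∃k ∀j ∀p ∃t ∀x1: 3 universal, 2 existential.

2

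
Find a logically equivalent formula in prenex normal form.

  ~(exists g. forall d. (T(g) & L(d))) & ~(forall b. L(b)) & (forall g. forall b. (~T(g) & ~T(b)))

Move each ¬ inward, flipping quantifiers it crosses:
  (forall g. exists d. (~T(g) | ~L(d))) & (exists b. ~L(b)) & (forall g. forall b. (~T(g) & ~T(b)))
Give each quantifier a distinct variable: g↦y, b↦v1.
  (forall g. exists d. (~T(g) | ~L(d))) & (exists b. ~L(b)) & (forall y. forall v1. (~T(y) & ~T(v1)))
Extract every quantifier outward, since the variables are now distinct and don't occur free across branches:
  forall g. exists d. exists b. forall y. forall v1. ((~T(g) | ~L(d)) & ~L(b) & ~T(y) & ~T(v1))

forall g. exists d. exists b. forall y. forall v1. ((~T(g) | ~L(d)) & ~L(b) & ~T(y) & ~T(v1))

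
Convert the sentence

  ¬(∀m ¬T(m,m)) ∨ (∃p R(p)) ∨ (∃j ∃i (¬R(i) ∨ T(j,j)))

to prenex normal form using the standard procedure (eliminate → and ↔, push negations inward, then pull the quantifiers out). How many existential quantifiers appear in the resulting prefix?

4

Drive negations inward (¬∀x A ≡ ∃x ¬A, ¬∃x A ≡ ∀x ¬A, De Morgan for ∧/∨):
  (∃m T(m,m)) ∨ (∃p R(p)) ∨ (∃j ∃i (¬R(i) ∨ T(j,j)))
All bound variables are already distinct, so no renaming is needed.
Pull the quantifiers to the front (each side's bound variable is not free in the other side):
  ∃m ∃p ∃j ∃i (T(m,m) ∨ R(p) ∨ ¬R(i) ∨ T(j,j))
The prefix is ∃m ∃p ∃j ∃i: 0 universal, 4 existential.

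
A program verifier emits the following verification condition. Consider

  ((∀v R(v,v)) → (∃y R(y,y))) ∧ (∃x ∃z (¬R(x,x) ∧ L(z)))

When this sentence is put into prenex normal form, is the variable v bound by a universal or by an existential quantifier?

existential

First replace A → B with ¬A ∨ B.
  (¬(∀v R(v,v)) ∨ (∃y R(y,y))) ∧ (∃x ∃z (¬R(x,x) ∧ L(z)))
Push ¬ through the quantifiers and connectives to reach negation normal form:
  ((∃v ¬R(v,v)) ∨ (∃y R(y,y))) ∧ (∃x ∃z (¬R(x,x) ∧ L(z)))
All bound variables are already distinct, so no renaming is needed.
Pull the quantifiers to the front (each side's bound variable is not free in the other side):
  ∃v ∃y ∃x ∃z ((¬R(v,v) ∨ R(y,y)) ∧ ¬R(x,x) ∧ L(z))
The quantifier ∀v sits under an odd number of negations (counting the antecedent side of each →), so it flips to ∃v.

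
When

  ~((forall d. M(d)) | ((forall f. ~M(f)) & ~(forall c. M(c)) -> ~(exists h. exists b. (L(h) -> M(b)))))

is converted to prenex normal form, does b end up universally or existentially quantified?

existential

First replace A → B with ¬A ∨ B.
  ~((forall d. M(d)) | ~((forall f. ~M(f)) & ~(forall c. M(c))) | ~(exists h. exists b. (~L(h) | M(b))))
Push ¬ through the quantifiers and connectives to reach negation normal form:
  (exists d. ~M(d)) & (forall f. ~M(f)) & (exists c. ~M(c)) & (exists h. exists b. (~L(h) | M(b)))
All bound variables are already distinct, so no renaming is needed.
Finally move all quantifiers to the prefix:
  exists d. forall f. exists c. exists h. exists b. (~M(d) & ~M(f) & ~M(c) & (~L(h) | M(b)))
The quantifier exists b sits under an even number of negations (counting the antecedent side of each →), so it remains existential.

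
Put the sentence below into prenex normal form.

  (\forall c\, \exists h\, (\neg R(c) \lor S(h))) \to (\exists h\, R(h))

Rewrite implications/biconditionals: A → B as ¬A ∨ B.
  \neg (\forall c\, \exists h\, (\neg R(c) \lor S(h))) \lor (\exists h\, R(h))
Drive negations inward (¬∀x A ≡ ∃x ¬A, ¬∃x A ≡ ∀x ¬A, De Morgan for ∧/∨):
  (\exists c\, \forall h\, (R(c) \land \neg S(h))) \lor (\exists h\, R(h))
Give each quantifier a distinct variable: h↦q.
  (\exists c\, \forall h\, (R(c) \land \neg S(h))) \lor (\exists q\, R(q))
Pull the quantifiers to the front (each side's bound variable is not free in the other side):
  \exists c\, \forall h\, \exists q\, (R(c) \land \neg S(h) \lor R(q))

\exists c\, \forall h\, \exists q\, (R(c) \land \neg S(h) \lor R(q))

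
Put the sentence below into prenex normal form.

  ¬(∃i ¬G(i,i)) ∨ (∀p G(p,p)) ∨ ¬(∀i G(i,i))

∀i ∀p ∃a (G(i,i) ∨ G(p,p) ∨ ¬G(a,a))

Drive negations inward (¬∀x A ≡ ∃x ¬A, ¬∃x A ≡ ∀x ¬A, De Morgan for ∧/∨):
  (∀i G(i,i)) ∨ (∀p G(p,p)) ∨ (∃i ¬G(i,i))
Standardize variables apart so no two quantifiers bind the same name: i↦a.
  (∀i G(i,i)) ∨ (∀p G(p,p)) ∨ (∃a ¬G(a,a))
Extract every quantifier outward, since the variables are now distinct and don't occur free across branches:
  ∀i ∀p ∃a (G(i,i) ∨ G(p,p) ∨ ¬G(a,a))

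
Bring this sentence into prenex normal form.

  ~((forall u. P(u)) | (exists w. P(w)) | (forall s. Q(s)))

exists u. forall w. exists s. (~P(u) & ~P(w) & ~Q(s))

Push ¬ through the quantifiers and connectives to reach negation normal form:
  (exists u. ~P(u)) & (forall w. ~P(w)) & (exists s. ~Q(s))
Extract every quantifier outward, since the variables are now distinct and don't occur free across branches:
  exists u. forall w. exists s. (~P(u) & ~P(w) & ~Q(s))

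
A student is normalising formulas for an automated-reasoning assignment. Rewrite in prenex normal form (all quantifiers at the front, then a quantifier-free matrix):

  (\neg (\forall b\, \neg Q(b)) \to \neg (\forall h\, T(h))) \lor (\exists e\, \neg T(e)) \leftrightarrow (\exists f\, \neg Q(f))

Eliminate → and ↔ using ¬ and ∨; A ↔ B as (¬A ∨ B) ∧ (¬B ∨ A).
  (\neg (\neg \neg (\forall b\, \neg Q(b)) \lor \neg (\forall h\, T(h)) \lor (\exists e\, \neg T(e))) \lor (\exists f\, \neg Q(f))) \land (\neg (\exists f\, \neg Q(f)) \lor \neg \neg (\forall b\, \neg Q(b)) \lor \neg (\forall h\, T(h)) \lor (\exists e\, \neg T(e)))
Push ¬ through the quantifiers and connectives to reach negation normal form:
  ((\exists b\, Q(b)) \land (\forall h\, T(h)) \land (\forall e\, T(e)) \lor (\exists f\, \neg Q(f))) \land ((\forall f\, Q(f)) \lor (\forall b\, \neg Q(b)) \lor (\exists h\, \neg T(h)) \lor (\exists e\, \neg T(e)))
Give each quantifier a distinct variable: f↦q, b↦x1, h↦y1, e↦v1.
  ((\exists b\, Q(b)) \land (\forall h\, T(h)) \land (\forall e\, T(e)) \lor (\exists f\, \neg Q(f))) \land ((\forall q\, Q(q)) \lor (\forall x1\, \neg Q(x1)) \lor (\exists y1\, \neg T(y1)) \lor (\exists v1\, \neg T(v1)))
Finally move all quantifiers to the prefix:
  \exists b\, \forall h\, \forall e\, \exists f\, \forall q\, \forall x1\, \exists y1\, \exists v1\, ((Q(b) \land T(h) \land T(e) \lor \neg Q(f)) \land (Q(q) \lor \neg Q(x1) \lor \neg T(y1) \lor \neg T(v1)))

\exists b\, \forall h\, \forall e\, \exists f\, \forall q\, \forall x1\, \exists y1\, \exists v1\, ((Q(b) \land T(h) \land T(e) \lor \neg Q(f)) \land (Q(q) \lor \neg Q(x1) \lor \neg T(y1) \lor \neg T(v1)))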